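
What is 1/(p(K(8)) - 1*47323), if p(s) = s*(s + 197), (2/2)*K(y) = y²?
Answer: -1/30619 ≈ -3.2659e-5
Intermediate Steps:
K(y) = y²
p(s) = s*(197 + s)
1/(p(K(8)) - 1*47323) = 1/(8²*(197 + 8²) - 1*47323) = 1/(64*(197 + 64) - 47323) = 1/(64*261 - 47323) = 1/(16704 - 47323) = 1/(-30619) = -1/30619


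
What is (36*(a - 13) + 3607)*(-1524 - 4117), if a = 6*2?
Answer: -20144011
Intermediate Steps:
a = 12
(36*(a - 13) + 3607)*(-1524 - 4117) = (36*(12 - 13) + 3607)*(-1524 - 4117) = (36*(-1) + 3607)*(-5641) = (-36 + 3607)*(-5641) = 3571*(-5641) = -20144011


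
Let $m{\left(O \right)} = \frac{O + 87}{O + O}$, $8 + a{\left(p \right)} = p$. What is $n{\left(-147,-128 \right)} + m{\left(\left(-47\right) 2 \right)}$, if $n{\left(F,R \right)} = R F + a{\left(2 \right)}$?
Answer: $\frac{3536287}{188} \approx 18810.0$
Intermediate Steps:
$a{\left(p \right)} = -8 + p$
$n{\left(F,R \right)} = -6 + F R$ ($n{\left(F,R \right)} = R F + \left(-8 + 2\right) = F R - 6 = -6 + F R$)
$m{\left(O \right)} = \frac{87 + O}{2 O}$
$n{\left(-147,-128 \right)} + m{\left(\left(-47\right) 2 \right)} = \left(-6 - -18816\right) + \frac{87 - 94}{2 \left(\left(-47\right) 2\right)} = \left(-6 + 18816\right) + \frac{87 - 94}{2 \left(-94\right)} = 18810 + \frac{1}{2} \left(- \frac{1}{94}\right) \left(-7\right) = 18810 + \frac{7}{188} = \frac{3536287}{188}$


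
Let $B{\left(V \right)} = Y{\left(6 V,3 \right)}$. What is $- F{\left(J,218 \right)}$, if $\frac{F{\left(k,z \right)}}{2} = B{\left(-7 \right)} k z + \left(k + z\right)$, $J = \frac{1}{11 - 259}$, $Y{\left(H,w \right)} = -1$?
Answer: $- \frac{1751}{4} \approx -437.75$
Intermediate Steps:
$B{\left(V \right)} = -1$
$J = - \frac{1}{248}$ ($J = \frac{1}{-248} = - \frac{1}{248} \approx -0.0040323$)
$F{\left(k,z \right)} = 2 k + 2 z - 2 k z$ ($F{\left(k,z \right)} = 2 \left(- k z + \left(k + z\right)\right) = 2 \left(k + z - k z\right) = 2 k + 2 z - 2 k z$)
$- F{\left(J,218 \right)} = - (2 \left(- \frac{1}{248}\right) + 2 \cdot 218 - \left(- \frac{1}{124}\right) 218) = - (- \frac{1}{124} + 436 + \frac{109}{62}) = \left(-1\right) \frac{1751}{4} = - \frac{1751}{4}$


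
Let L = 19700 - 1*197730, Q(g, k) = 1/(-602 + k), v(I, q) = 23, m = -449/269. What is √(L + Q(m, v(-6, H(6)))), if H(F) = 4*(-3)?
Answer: I*√59682955809/579 ≈ 421.94*I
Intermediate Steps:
H(F) = -12
m = -449/269 (m = -449*1/269 = -449/269 ≈ -1.6691)
L = -178030 (L = 19700 - 197730 = -178030)
√(L + Q(m, v(-6, H(6)))) = √(-178030 + 1/(-602 + 23)) = √(-178030 + 1/(-579)) = √(-178030 - 1/579) = √(-103079371/579) = I*√59682955809/579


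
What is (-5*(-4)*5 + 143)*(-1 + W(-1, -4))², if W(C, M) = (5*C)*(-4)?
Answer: 87723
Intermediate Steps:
W(C, M) = -20*C
(-5*(-4)*5 + 143)*(-1 + W(-1, -4))² = (-5*(-4)*5 + 143)*(-1 - 20*(-1))² = (20*5 + 143)*(-1 + 20)² = (100 + 143)*19² = 243*361 = 87723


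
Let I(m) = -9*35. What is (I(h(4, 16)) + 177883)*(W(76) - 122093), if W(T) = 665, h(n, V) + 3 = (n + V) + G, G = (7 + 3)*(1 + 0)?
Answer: -21561727104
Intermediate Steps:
G = 10 (G = 10*1 = 10)
h(n, V) = 7 + V + n (h(n, V) = -3 + ((n + V) + 10) = -3 + ((V + n) + 10) = -3 + (10 + V + n) = 7 + V + n)
I(m) = -315
(I(h(4, 16)) + 177883)*(W(76) - 122093) = (-315 + 177883)*(665 - 122093) = 177568*(-121428) = -21561727104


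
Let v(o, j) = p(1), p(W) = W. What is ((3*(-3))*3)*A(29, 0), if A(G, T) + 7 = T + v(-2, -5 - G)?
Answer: 162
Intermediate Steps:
v(o, j) = 1
A(G, T) = -6 + T (A(G, T) = -7 + (T + 1) = -7 + (1 + T) = -6 + T)
((3*(-3))*3)*A(29, 0) = ((3*(-3))*3)*(-6 + 0) = -9*3*(-6) = -27*(-6) = 162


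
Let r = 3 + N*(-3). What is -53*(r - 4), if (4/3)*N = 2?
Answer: 583/2 ≈ 291.50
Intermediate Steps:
N = 3/2 (N = (¾)*2 = 3/2 ≈ 1.5000)
r = -3/2 (r = 3 + (3/2)*(-3) = 3 - 9/2 = -3/2 ≈ -1.5000)
-53*(r - 4) = -53*(-3/2 - 4) = -53*(-11/2) = 583/2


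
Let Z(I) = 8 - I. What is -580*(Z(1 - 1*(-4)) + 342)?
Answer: -200100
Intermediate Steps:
-580*(Z(1 - 1*(-4)) + 342) = -580*((8 - (1 - 1*(-4))) + 342) = -580*((8 - (1 + 4)) + 342) = -580*((8 - 1*5) + 342) = -580*((8 - 5) + 342) = -580*(3 + 342) = -580*345 = -200100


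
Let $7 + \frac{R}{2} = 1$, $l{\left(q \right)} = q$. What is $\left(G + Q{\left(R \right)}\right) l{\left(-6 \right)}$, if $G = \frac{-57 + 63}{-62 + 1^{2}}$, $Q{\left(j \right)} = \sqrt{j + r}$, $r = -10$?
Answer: $\frac{36}{61} - 6 i \sqrt{22} \approx 0.59016 - 28.142 i$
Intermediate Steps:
$R = -12$ ($R = -14 + 2 \cdot 1 = -14 + 2 = -12$)
$Q{\left(j \right)} = \sqrt{-10 + j}$ ($Q{\left(j \right)} = \sqrt{j - 10} = \sqrt{-10 + j}$)
$G = - \frac{6}{61}$ ($G = \frac{6}{-62 + 1} = \frac{6}{-61} = 6 \left(- \frac{1}{61}\right) = - \frac{6}{61} \approx -0.098361$)
$\left(G + Q{\left(R \right)}\right) l{\left(-6 \right)} = \left(- \frac{6}{61} + \sqrt{-10 - 12}\right) \left(-6\right) = \left(- \frac{6}{61} + \sqrt{-22}\right) \left(-6\right) = \left(- \frac{6}{61} + i \sqrt{22}\right) \left(-6\right) = \frac{36}{61} - 6 i \sqrt{22}$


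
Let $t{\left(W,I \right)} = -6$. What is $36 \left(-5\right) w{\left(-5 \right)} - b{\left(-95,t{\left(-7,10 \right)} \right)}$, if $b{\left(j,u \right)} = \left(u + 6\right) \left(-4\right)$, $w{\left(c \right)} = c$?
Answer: $900$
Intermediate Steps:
$b{\left(j,u \right)} = -24 - 4 u$ ($b{\left(j,u \right)} = \left(6 + u\right) \left(-4\right) = -24 - 4 u$)
$36 \left(-5\right) w{\left(-5 \right)} - b{\left(-95,t{\left(-7,10 \right)} \right)} = 36 \left(-5\right) \left(-5\right) - \left(-24 - -24\right) = \left(-180\right) \left(-5\right) - \left(-24 + 24\right) = 900 - 0 = 900 + 0 = 900$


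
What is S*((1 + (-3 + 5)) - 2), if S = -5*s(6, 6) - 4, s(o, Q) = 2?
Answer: -14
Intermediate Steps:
S = -14 (S = -5*2 - 4 = -10 - 4 = -14)
S*((1 + (-3 + 5)) - 2) = -14*((1 + (-3 + 5)) - 2) = -14*((1 + 2) - 2) = -14*(3 - 2) = -14*1 = -14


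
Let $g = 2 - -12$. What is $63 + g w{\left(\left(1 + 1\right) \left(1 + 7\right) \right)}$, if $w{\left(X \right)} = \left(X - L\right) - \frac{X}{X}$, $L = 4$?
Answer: $217$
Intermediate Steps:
$g = 14$ ($g = 2 + 12 = 14$)
$w{\left(X \right)} = -5 + X$ ($w{\left(X \right)} = \left(X - 4\right) - \frac{X}{X} = \left(X - 4\right) - 1 = \left(-4 + X\right) - 1 = -5 + X$)
$63 + g w{\left(\left(1 + 1\right) \left(1 + 7\right) \right)} = 63 + 14 \left(-5 + \left(1 + 1\right) \left(1 + 7\right)\right) = 63 + 14 \left(-5 + 2 \cdot 8\right) = 63 + 14 \left(-5 + 16\right) = 63 + 14 \cdot 11 = 63 + 154 = 217$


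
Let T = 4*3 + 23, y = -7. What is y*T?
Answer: -245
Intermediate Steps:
T = 35 (T = 12 + 23 = 35)
y*T = -7*35 = -245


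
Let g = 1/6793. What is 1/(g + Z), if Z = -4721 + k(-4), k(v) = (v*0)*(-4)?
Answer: -6793/32069752 ≈ -0.00021182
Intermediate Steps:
k(v) = 0 (k(v) = 0*(-4) = 0)
g = 1/6793 ≈ 0.00014721
Z = -4721 (Z = -4721 + 0 = -4721)
1/(g + Z) = 1/(1/6793 - 4721) = 1/(-32069752/6793) = -6793/32069752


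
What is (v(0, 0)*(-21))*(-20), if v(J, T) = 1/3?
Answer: 140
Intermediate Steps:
v(J, T) = ⅓
(v(0, 0)*(-21))*(-20) = ((⅓)*(-21))*(-20) = -7*(-20) = 140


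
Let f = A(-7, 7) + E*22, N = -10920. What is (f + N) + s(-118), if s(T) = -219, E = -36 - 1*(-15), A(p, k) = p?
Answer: -11608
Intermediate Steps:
E = -21 (E = -36 + 15 = -21)
f = -469 (f = -7 - 21*22 = -7 - 462 = -469)
(f + N) + s(-118) = (-469 - 10920) - 219 = -11389 - 219 = -11608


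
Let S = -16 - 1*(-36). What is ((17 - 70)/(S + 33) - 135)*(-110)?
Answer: 14960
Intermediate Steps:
S = 20 (S = -16 + 36 = 20)
((17 - 70)/(S + 33) - 135)*(-110) = ((17 - 70)/(20 + 33) - 135)*(-110) = (-53/53 - 135)*(-110) = (-53*1/53 - 135)*(-110) = (-1 - 135)*(-110) = -136*(-110) = 14960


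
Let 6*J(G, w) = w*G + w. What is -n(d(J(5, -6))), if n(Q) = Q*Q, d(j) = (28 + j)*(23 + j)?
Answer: -139876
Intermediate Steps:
J(G, w) = w/6 + G*w/6 (J(G, w) = (w*G + w)/6 = (G*w + w)/6 = (w + G*w)/6 = w/6 + G*w/6)
d(j) = (23 + j)*(28 + j)
n(Q) = Q²
-n(d(J(5, -6))) = -(644 + ((⅙)*(-6)*(1 + 5))² + 51*((⅙)*(-6)*(1 + 5)))² = -(644 + ((⅙)*(-6)*6)² + 51*((⅙)*(-6)*6))² = -(644 + (-6)² + 51*(-6))² = -(644 + 36 - 306)² = -1*374² = -1*139876 = -139876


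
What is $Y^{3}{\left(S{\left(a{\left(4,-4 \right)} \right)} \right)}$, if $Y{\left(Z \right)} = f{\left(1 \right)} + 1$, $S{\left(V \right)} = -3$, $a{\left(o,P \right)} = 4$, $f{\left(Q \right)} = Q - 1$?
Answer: $1$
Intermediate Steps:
$f{\left(Q \right)} = -1 + Q$
$Y{\left(Z \right)} = 1$ ($Y{\left(Z \right)} = \left(-1 + 1\right) + 1 = 0 + 1 = 1$)
$Y^{3}{\left(S{\left(a{\left(4,-4 \right)} \right)} \right)} = 1^{3} = 1$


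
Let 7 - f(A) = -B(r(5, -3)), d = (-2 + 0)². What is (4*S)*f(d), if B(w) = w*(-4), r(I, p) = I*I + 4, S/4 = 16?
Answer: -27904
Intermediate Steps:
S = 64 (S = 4*16 = 64)
d = 4 (d = (-2)² = 4)
r(I, p) = 4 + I² (r(I, p) = I² + 4 = 4 + I²)
B(w) = -4*w
f(A) = -109 (f(A) = 7 - (-1)*(-4*(4 + 5²)) = 7 - (-1)*(-4*(4 + 25)) = 7 - (-1)*(-4*29) = 7 - (-1)*(-116) = 7 - 1*116 = 7 - 116 = -109)
(4*S)*f(d) = (4*64)*(-109) = 256*(-109) = -27904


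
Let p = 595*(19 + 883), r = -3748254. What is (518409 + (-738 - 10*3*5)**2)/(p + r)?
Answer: -1306953/3211564 ≈ -0.40695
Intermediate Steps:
p = 536690 (p = 595*902 = 536690)
(518409 + (-738 - 10*3*5)**2)/(p + r) = (518409 + (-738 - 10*3*5)**2)/(536690 - 3748254) = (518409 + (-738 - 30*5)**2)/(-3211564) = (518409 + (-738 - 150)**2)*(-1/3211564) = (518409 + (-888)**2)*(-1/3211564) = (518409 + 788544)*(-1/3211564) = 1306953*(-1/3211564) = -1306953/3211564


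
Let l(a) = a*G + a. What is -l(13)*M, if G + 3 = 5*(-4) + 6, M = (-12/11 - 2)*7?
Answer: -49504/11 ≈ -4500.4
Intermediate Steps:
M = -238/11 (M = (-12*1/11 - 2)*7 = (-12/11 - 2)*7 = -34/11*7 = -238/11 ≈ -21.636)
G = -17 (G = -3 + (5*(-4) + 6) = -3 + (-20 + 6) = -3 - 14 = -17)
l(a) = -16*a (l(a) = a*(-17) + a = -17*a + a = -16*a)
-l(13)*M = -(-16*13)*(-238)/11 = -(-208)*(-238)/11 = -1*49504/11 = -49504/11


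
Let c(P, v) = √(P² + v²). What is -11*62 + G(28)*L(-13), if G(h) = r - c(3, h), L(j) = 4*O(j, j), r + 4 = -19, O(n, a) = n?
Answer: 514 + 52*√793 ≈ 1978.3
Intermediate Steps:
r = -23 (r = -4 - 19 = -23)
L(j) = 4*j
G(h) = -23 - √(9 + h²) (G(h) = -23 - √(3² + h²) = -23 - √(9 + h²))
-11*62 + G(28)*L(-13) = -11*62 + (-23 - √(9 + 28²))*(4*(-13)) = -682 + (-23 - √(9 + 784))*(-52) = -682 + (-23 - √793)*(-52) = -682 + (1196 + 52*√793) = 514 + 52*√793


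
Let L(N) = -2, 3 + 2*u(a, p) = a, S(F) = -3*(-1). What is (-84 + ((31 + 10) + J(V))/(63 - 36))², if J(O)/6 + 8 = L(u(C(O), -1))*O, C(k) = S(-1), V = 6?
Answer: 5508409/729 ≈ 7556.1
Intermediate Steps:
S(F) = 3
C(k) = 3
u(a, p) = -3/2 + a/2
J(O) = -48 - 12*O (J(O) = -48 + 6*(-2*O) = -48 - 12*O)
(-84 + ((31 + 10) + J(V))/(63 - 36))² = (-84 + ((31 + 10) + (-48 - 12*6))/(63 - 36))² = (-84 + (41 + (-48 - 72))/27)² = (-84 + (41 - 120)*(1/27))² = (-84 - 79*1/27)² = (-84 - 79/27)² = (-2347/27)² = 5508409/729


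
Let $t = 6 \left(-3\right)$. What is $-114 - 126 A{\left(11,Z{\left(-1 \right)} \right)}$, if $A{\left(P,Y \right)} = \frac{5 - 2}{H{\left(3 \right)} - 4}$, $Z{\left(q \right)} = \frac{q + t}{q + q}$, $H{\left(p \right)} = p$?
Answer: $264$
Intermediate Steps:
$t = -18$
$Z{\left(q \right)} = \frac{-18 + q}{2 q}$ ($Z{\left(q \right)} = \frac{q - 18}{q + q} = \frac{-18 + q}{2 q}$)
$A{\left(P,Y \right)} = -3$ ($A{\left(P,Y \right)} = \frac{5 - 2}{3 - 4} = \frac{3}{-1} = 3 \left(-1\right) = -3$)
$-114 - 126 A{\left(11,Z{\left(-1 \right)} \right)} = -114 - -378 = -114 + 378 = 264$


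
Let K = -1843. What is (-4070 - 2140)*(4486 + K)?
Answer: -16413030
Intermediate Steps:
(-4070 - 2140)*(4486 + K) = (-4070 - 2140)*(4486 - 1843) = -6210*2643 = -16413030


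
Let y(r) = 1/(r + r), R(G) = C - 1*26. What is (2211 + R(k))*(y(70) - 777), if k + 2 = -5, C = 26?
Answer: -240510369/140 ≈ -1.7179e+6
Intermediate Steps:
k = -7 (k = -2 - 5 = -7)
R(G) = 0 (R(G) = 26 - 1*26 = 26 - 26 = 0)
y(r) = 1/(2*r)
(2211 + R(k))*(y(70) - 777) = (2211 + 0)*((½)/70 - 777) = 2211*((½)*(1/70) - 777) = 2211*(1/140 - 777) = 2211*(-108779/140) = -240510369/140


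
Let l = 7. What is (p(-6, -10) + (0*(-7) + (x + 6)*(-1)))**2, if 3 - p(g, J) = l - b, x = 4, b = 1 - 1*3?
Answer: 256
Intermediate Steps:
b = -2 (b = 1 - 3 = -2)
p(g, J) = -6 (p(g, J) = 3 - (7 - 1*(-2)) = 3 - (7 + 2) = 3 - 1*9 = 3 - 9 = -6)
(p(-6, -10) + (0*(-7) + (x + 6)*(-1)))**2 = (-6 + (0*(-7) + (4 + 6)*(-1)))**2 = (-6 + (0 + 10*(-1)))**2 = (-6 + (0 - 10))**2 = (-6 - 10)**2 = (-16)**2 = 256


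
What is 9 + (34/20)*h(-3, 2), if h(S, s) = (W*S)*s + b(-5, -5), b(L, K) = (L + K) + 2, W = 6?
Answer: -329/5 ≈ -65.800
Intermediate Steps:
b(L, K) = 2 + K + L (b(L, K) = (K + L) + 2 = 2 + K + L)
h(S, s) = -8 + 6*S*s (h(S, s) = (6*S)*s + (2 - 5 - 5) = 6*S*s - 8 = -8 + 6*S*s)
9 + (34/20)*h(-3, 2) = 9 + (34/20)*(-8 + 6*(-3)*2) = 9 + (34*(1/20))*(-8 - 36) = 9 + (17/10)*(-44) = 9 - 374/5 = -329/5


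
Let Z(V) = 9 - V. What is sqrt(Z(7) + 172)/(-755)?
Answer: -sqrt(174)/755 ≈ -0.017471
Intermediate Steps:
sqrt(Z(7) + 172)/(-755) = sqrt((9 - 1*7) + 172)/(-755) = sqrt((9 - 7) + 172)*(-1/755) = sqrt(2 + 172)*(-1/755) = sqrt(174)*(-1/755) = -sqrt(174)/755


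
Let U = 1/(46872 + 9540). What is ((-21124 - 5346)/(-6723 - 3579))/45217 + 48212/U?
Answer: 633461084478750083/232912767 ≈ 2.7197e+9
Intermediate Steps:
U = 1/56412 ≈ 1.7727e-5
((-21124 - 5346)/(-6723 - 3579))/45217 + 48212/U = ((-21124 - 5346)/(-6723 - 3579))/45217 + 48212/(1/56412) = -26470/(-10302)*(1/45217) + 48212*56412 = -26470*(-1/10302)*(1/45217) + 2719735344 = (13235/5151)*(1/45217) + 2719735344 = 13235/232912767 + 2719735344 = 633461084478750083/232912767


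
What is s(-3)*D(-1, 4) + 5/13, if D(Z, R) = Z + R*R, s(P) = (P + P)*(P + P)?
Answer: 7025/13 ≈ 540.38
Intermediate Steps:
s(P) = 4*P² (s(P) = (2*P)*(2*P) = 4*P²)
D(Z, R) = Z + R²
s(-3)*D(-1, 4) + 5/13 = (4*(-3)²)*(-1 + 4²) + 5/13 = (4*9)*(-1 + 16) + 5*(1/13) = 36*15 + 5/13 = 540 + 5/13 = 7025/13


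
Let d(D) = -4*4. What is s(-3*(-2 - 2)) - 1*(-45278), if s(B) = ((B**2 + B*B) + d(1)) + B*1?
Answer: 45562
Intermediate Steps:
d(D) = -16
s(B) = -16 + B + 2*B**2 (s(B) = ((B**2 + B*B) - 16) + B*1 = ((B**2 + B**2) - 16) + B = (2*B**2 - 16) + B = (-16 + 2*B**2) + B = -16 + B + 2*B**2)
s(-3*(-2 - 2)) - 1*(-45278) = (-16 - 3*(-2 - 2) + 2*(-3*(-2 - 2))**2) - 1*(-45278) = (-16 - 3*(-4) + 2*(-3*(-4))**2) + 45278 = (-16 + 12 + 2*12**2) + 45278 = (-16 + 12 + 2*144) + 45278 = (-16 + 12 + 288) + 45278 = 284 + 45278 = 45562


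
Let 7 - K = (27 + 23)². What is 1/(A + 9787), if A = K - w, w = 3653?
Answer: 1/3641 ≈ 0.00027465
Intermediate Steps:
K = -2493 (K = 7 - (27 + 23)² = 7 - 1*50² = 7 - 1*2500 = 7 - 2500 = -2493)
A = -6146 (A = -2493 - 1*3653 = -2493 - 3653 = -6146)
1/(A + 9787) = 1/(-6146 + 9787) = 1/3641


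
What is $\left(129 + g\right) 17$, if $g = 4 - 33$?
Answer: $1700$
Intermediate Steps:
$g = -29$
$\left(129 + g\right) 17 = \left(129 - 29\right) 17 = 100 \cdot 17 = 1700$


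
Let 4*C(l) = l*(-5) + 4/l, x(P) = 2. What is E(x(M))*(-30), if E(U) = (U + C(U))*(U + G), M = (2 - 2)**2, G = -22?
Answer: 0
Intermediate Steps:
M = 0 (M = 0**2 = 0)
C(l) = 1/l - 5*l/4 (C(l) = (l*(-5) + 4/l)/4 = (-5*l + 4/l)/4 = 1/l - 5*l/4)
E(U) = (-22 + U)*(1/U - U/4) (E(U) = (U + (1/U - 5*U/4))*(U - 22) = (1/U - U/4)*(-22 + U) = (-22 + U)*(1/U - U/4))
E(x(M))*(-30) = (1 - 22/2 - 1/4*2**2 + (11/2)*2)*(-30) = (1 - 22*1/2 - 1/4*4 + 11)*(-30) = (1 - 11 - 1 + 11)*(-30) = 0*(-30) = 0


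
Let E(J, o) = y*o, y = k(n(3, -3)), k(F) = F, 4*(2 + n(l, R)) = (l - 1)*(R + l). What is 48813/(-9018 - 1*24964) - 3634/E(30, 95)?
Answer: 57108059/3228290 ≈ 17.690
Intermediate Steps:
n(l, R) = -2 + (-1 + l)*(R + l)/4 (n(l, R) = -2 + ((l - 1)*(R + l))/4 = -2 + ((-1 + l)*(R + l))/4 = -2 + (-1 + l)*(R + l)/4)
y = -2 (y = -2 - ¼*(-3) - ¼*3 + (¼)*3² + (¼)*(-3)*3 = -2 + ¾ - ¾ + (¼)*9 - 9/4 = -2 + ¾ - ¾ + 9/4 - 9/4 = -2)
E(J, o) = -2*o
48813/(-9018 - 1*24964) - 3634/E(30, 95) = 48813/(-9018 - 1*24964) - 3634/((-2*95)) = 48813/(-9018 - 24964) - 3634/(-190) = 48813/(-33982) - 3634*(-1/190) = 48813*(-1/33982) + 1817/95 = -48813/33982 + 1817/95 = 57108059/3228290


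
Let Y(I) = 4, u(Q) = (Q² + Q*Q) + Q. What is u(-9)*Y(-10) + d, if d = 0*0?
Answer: 612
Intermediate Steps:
u(Q) = Q + 2*Q² (u(Q) = (Q² + Q²) + Q = 2*Q² + Q = Q + 2*Q²)
d = 0
u(-9)*Y(-10) + d = -9*(1 + 2*(-9))*4 + 0 = -9*(1 - 18)*4 + 0 = -9*(-17)*4 + 0 = 153*4 + 0 = 612 + 0 = 612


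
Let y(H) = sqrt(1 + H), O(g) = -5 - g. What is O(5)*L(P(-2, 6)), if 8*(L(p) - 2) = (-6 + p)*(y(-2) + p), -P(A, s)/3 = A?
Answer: -20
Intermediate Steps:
P(A, s) = -3*A
L(p) = 2 + (-6 + p)*(I + p)/8 (L(p) = 2 + ((-6 + p)*(sqrt(1 - 2) + p))/8 = 2 + ((-6 + p)*(sqrt(-1) + p))/8 = 2 + ((-6 + p)*(I + p))/8 = 2 + (-6 + p)*(I + p)/8)
O(5)*L(P(-2, 6)) = (-5 - 1*5)*(2 - 3*I/4 + (-3*(-2))**2/8 + (-3*(-2))*(-6 + I)/8) = (-5 - 5)*(2 - 3*I/4 + (1/8)*6**2 + (1/8)*6*(-6 + I)) = -10*(2 - 3*I/4 + (1/8)*36 + (-9/2 + 3*I/4)) = -10*(2 - 3*I/4 + 9/2 + (-9/2 + 3*I/4)) = -10*2 = -20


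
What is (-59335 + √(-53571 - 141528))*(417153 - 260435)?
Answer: -9298862530 + 156718*I*√195099 ≈ -9.2989e+9 + 6.9222e+7*I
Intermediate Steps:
(-59335 + √(-53571 - 141528))*(417153 - 260435) = (-59335 + √(-195099))*156718 = (-59335 + I*√195099)*156718 = -9298862530 + 156718*I*√195099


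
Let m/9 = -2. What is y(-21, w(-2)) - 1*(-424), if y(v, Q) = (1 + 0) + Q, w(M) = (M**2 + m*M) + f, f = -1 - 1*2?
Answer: 462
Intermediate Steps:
f = -3 (f = -1 - 2 = -3)
m = -18 (m = 9*(-2) = -18)
w(M) = -3 + M**2 - 18*M (w(M) = (M**2 - 18*M) - 3 = -3 + M**2 - 18*M)
y(v, Q) = 1 + Q
y(-21, w(-2)) - 1*(-424) = (1 + (-3 + (-2)**2 - 18*(-2))) - 1*(-424) = (1 + (-3 + 4 + 36)) + 424 = (1 + 37) + 424 = 38 + 424 = 462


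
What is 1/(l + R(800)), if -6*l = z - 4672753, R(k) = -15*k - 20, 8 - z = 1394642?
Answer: 6/5995267 ≈ 1.0008e-6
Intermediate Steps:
z = -1394634 (z = 8 - 1*1394642 = 8 - 1394642 = -1394634)
R(k) = -20 - 15*k
l = 6067387/6 (l = -(-1394634 - 4672753)/6 = -1/6*(-6067387) = 6067387/6 ≈ 1.0112e+6)
1/(l + R(800)) = 1/(6067387/6 + (-20 - 15*800)) = 1/(6067387/6 + (-20 - 12000)) = 1/(6067387/6 - 12020) = 1/(5995267/6) = 6/5995267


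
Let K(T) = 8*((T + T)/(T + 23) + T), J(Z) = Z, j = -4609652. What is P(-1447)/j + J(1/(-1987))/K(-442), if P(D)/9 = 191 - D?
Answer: -635147000545/198611963914416 ≈ -0.0031979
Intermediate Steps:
P(D) = 1719 - 9*D (P(D) = 9*(191 - D) = 1719 - 9*D)
K(T) = 8*T + 16*T/(23 + T) (K(T) = 8*((2*T)/(23 + T) + T) = 8*(2*T/(23 + T) + T) = 8*(T + 2*T/(23 + T)) = 8*T + 16*T/(23 + T))
P(-1447)/j + J(1/(-1987))/K(-442) = (1719 - 9*(-1447))/(-4609652) + 1/((-1987)*((8*(-442)*(25 - 442)/(23 - 442)))) = (1719 + 13023)*(-1/4609652) - 1/(1987*(8*(-442)*(-417)/(-419))) = 14742*(-1/4609652) - 1/(1987*(8*(-442)*(-1/419)*(-417))) = -7371/2304826 - 1/(1987*(-1474512/419)) = -7371/2304826 - 1/1987*(-419/1474512) = -7371/2304826 + 419/2929855344 = -635147000545/198611963914416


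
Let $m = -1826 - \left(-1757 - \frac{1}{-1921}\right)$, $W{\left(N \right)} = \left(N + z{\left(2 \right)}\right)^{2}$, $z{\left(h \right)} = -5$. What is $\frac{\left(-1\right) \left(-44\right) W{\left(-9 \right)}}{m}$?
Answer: $- \frac{753032}{6025} \approx -124.98$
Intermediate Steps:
$W{\left(N \right)} = \left(-5 + N\right)^{2}$ ($W{\left(N \right)} = \left(N - 5\right)^{2} = \left(-5 + N\right)^{2}$)
$m = - \frac{132550}{1921}$ ($m = -1826 - \left(-1757 - - \frac{1}{1921}\right) = -1826 - \left(-1757 + \frac{1}{1921}\right) = -1826 - - \frac{3375196}{1921} = -1826 + \frac{3375196}{1921} = - \frac{132550}{1921} \approx -69.0$)
$\frac{\left(-1\right) \left(-44\right) W{\left(-9 \right)}}{m} = \frac{\left(-1\right) \left(-44\right) \left(-5 - 9\right)^{2}}{- \frac{132550}{1921}} = 44 \left(-14\right)^{2} \left(- \frac{1921}{132550}\right) = 44 \cdot 196 \left(- \frac{1921}{132550}\right) = 8624 \left(- \frac{1921}{132550}\right) = - \frac{753032}{6025}$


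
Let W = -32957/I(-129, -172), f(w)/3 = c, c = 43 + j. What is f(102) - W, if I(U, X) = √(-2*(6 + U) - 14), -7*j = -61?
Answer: 1086/7 + 32957*√58/116 ≈ 2318.9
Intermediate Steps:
j = 61/7 (j = -⅐*(-61) = 61/7 ≈ 8.7143)
c = 362/7 (c = 43 + 61/7 = 362/7 ≈ 51.714)
f(w) = 1086/7 (f(w) = 3*(362/7) = 1086/7)
I(U, X) = √(-26 - 2*U) (I(U, X) = √((-12 - 2*U) - 14) = √(-26 - 2*U))
W = -32957*√58/116 (W = -32957/√(-26 - 2*(-129)) = -32957/√(-26 + 258) = -32957*√58/116 ≈ -2163.7)
f(102) - W = 1086/7 - (-32957)*√58/116 = 1086/7 + 32957*√58/116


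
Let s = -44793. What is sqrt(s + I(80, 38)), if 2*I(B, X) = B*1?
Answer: I*sqrt(44753) ≈ 211.55*I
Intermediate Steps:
I(B, X) = B/2 (I(B, X) = (B*1)/2 = B/2)
sqrt(s + I(80, 38)) = sqrt(-44793 + (1/2)*80) = sqrt(-44793 + 40) = sqrt(-44753) = I*sqrt(44753)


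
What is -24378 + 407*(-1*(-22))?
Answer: -15424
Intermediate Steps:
-24378 + 407*(-1*(-22)) = -24378 + 407*22 = -24378 + 8954 = -15424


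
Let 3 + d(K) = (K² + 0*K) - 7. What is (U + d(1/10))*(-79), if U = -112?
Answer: 963721/100 ≈ 9637.2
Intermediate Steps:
d(K) = -10 + K² (d(K) = -3 + ((K² + 0*K) - 7) = -3 + ((K² + 0) - 7) = -3 + (K² - 7) = -3 + (-7 + K²) = -10 + K²)
(U + d(1/10))*(-79) = (-112 + (-10 + (1/10)²))*(-79) = (-112 + (-10 + (⅒)²))*(-79) = (-112 + (-10 + 1/100))*(-79) = (-112 - 999/100)*(-79) = -12199/100*(-79) = 963721/100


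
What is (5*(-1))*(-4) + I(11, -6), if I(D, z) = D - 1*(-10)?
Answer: 41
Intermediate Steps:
I(D, z) = 10 + D (I(D, z) = D + 10 = 10 + D)
(5*(-1))*(-4) + I(11, -6) = (5*(-1))*(-4) + (10 + 11) = -5*(-4) + 21 = 20 + 21 = 41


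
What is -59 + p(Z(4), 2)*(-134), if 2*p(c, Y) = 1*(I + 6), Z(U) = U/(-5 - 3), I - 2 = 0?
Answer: -595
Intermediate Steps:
I = 2 (I = 2 + 0 = 2)
Z(U) = -U/8 (Z(U) = U/(-8) = -U/8)
p(c, Y) = 4 (p(c, Y) = (1*(2 + 6))/2 = (1*8)/2 = (½)*8 = 4)
-59 + p(Z(4), 2)*(-134) = -59 + 4*(-134) = -59 - 536 = -595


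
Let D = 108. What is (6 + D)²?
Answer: 12996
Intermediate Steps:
(6 + D)² = (6 + 108)² = 114² = 12996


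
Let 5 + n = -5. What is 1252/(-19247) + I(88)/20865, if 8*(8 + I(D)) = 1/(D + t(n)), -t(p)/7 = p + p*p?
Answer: -37978966821/580429469360 ≈ -0.065433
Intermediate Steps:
n = -10 (n = -5 - 5 = -10)
t(p) = -7*p - 7*p² (t(p) = -7*(p + p*p) = -7*(p + p²) = -7*p - 7*p²)
I(D) = -8 + 1/(8*(-630 + D)) (I(D) = -8 + 1/(8*(D - 7*(-10)*(1 - 10))) = -8 + 1/(8*(D - 7*(-10)*(-9))) = -8 + 1/(8*(D - 630)) = -8 + 1/(8*(-630 + D)))
1252/(-19247) + I(88)/20865 = 1252/(-19247) + ((40321 - 64*88)/(8*(-630 + 88)))/20865 = 1252*(-1/19247) + ((⅛)*(40321 - 5632)/(-542))*(1/20865) = -1252/19247 + ((⅛)*(-1/542)*34689)*(1/20865) = -1252/19247 - 34689/4336*1/20865 = -1252/19247 - 11563/30156880 = -37978966821/580429469360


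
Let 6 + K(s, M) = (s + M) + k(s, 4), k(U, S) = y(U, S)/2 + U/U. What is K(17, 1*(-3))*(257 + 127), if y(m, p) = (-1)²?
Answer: 3648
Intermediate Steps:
y(m, p) = 1
k(U, S) = 3/2 (k(U, S) = 1/2 + U/U = 1*(½) + 1 = ½ + 1 = 3/2)
K(s, M) = -9/2 + M + s (K(s, M) = -6 + ((s + M) + 3/2) = -6 + ((M + s) + 3/2) = -6 + (3/2 + M + s) = -9/2 + M + s)
K(17, 1*(-3))*(257 + 127) = (-9/2 + 1*(-3) + 17)*(257 + 127) = (-9/2 - 3 + 17)*384 = (19/2)*384 = 3648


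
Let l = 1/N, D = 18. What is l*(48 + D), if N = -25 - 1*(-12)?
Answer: -66/13 ≈ -5.0769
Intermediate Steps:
N = -13 (N = -25 + 12 = -13)
l = -1/13 (l = 1/(-13) = -1/13 ≈ -0.076923)
l*(48 + D) = -(48 + 18)/13 = -1/13*66 = -66/13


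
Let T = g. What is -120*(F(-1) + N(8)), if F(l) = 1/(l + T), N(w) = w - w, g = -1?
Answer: 60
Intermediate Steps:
N(w) = 0
T = -1
F(l) = 1/(-1 + l) (F(l) = 1/(l - 1) = 1/(-1 + l))
-120*(F(-1) + N(8)) = -120*(1/(-1 - 1) + 0) = -120*(1/(-2) + 0) = -120*(-½ + 0) = -120*(-½) = 60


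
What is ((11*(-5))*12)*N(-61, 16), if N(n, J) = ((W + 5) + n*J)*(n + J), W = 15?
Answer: -28393200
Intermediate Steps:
N(n, J) = (20 + J*n)*(J + n) (N(n, J) = ((15 + 5) + n*J)*(n + J) = (20 + J*n)*(J + n))
((11*(-5))*12)*N(-61, 16) = ((11*(-5))*12)*(20*16 + 20*(-61) + 16*(-61)² - 61*16²) = (-55*12)*(320 - 1220 + 16*3721 - 61*256) = -660*(320 - 1220 + 59536 - 15616) = -660*43020 = -28393200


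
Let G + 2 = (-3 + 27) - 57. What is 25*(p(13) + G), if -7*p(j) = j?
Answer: -6450/7 ≈ -921.43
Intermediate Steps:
G = -35 (G = -2 + ((-3 + 27) - 57) = -2 + (24 - 57) = -2 - 33 = -35)
p(j) = -j/7
25*(p(13) + G) = 25*(-1/7*13 - 35) = 25*(-13/7 - 35) = 25*(-258/7) = -6450/7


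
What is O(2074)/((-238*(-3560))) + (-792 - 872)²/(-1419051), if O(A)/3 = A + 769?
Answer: -2333927116901/1202333531280 ≈ -1.9412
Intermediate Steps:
O(A) = 2307 + 3*A (O(A) = 3*(A + 769) = 3*(769 + A) = 2307 + 3*A)
O(2074)/((-238*(-3560))) + (-792 - 872)²/(-1419051) = (2307 + 3*2074)/((-238*(-3560))) + (-792 - 872)²/(-1419051) = (2307 + 6222)/847280 + (-1664)²*(-1/1419051) = 8529*(1/847280) + 2768896*(-1/1419051) = 8529/847280 - 2768896/1419051 = -2333927116901/1202333531280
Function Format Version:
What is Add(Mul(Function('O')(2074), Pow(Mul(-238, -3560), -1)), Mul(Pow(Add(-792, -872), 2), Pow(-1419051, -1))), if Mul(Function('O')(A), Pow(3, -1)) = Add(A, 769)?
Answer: Rational(-2333927116901, 1202333531280) ≈ -1.9412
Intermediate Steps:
Function('O')(A) = Add(2307, Mul(3, A)) (Function('O')(A) = Mul(3, Add(A, 769)) = Mul(3, Add(769, A)) = Add(2307, Mul(3, A)))
Add(Mul(Function('O')(2074), Pow(Mul(-238, -3560), -1)), Mul(Pow(Add(-792, -872), 2), Pow(-1419051, -1))) = Add(Mul(Add(2307, Mul(3, 2074)), Pow(Mul(-238, -3560), -1)), Mul(Pow(Add(-792, -872), 2), Pow(-1419051, -1))) = Add(Mul(Add(2307, 6222), Pow(847280, -1)), Mul(Pow(-1664, 2), Rational(-1, 1419051))) = Add(Mul(8529, Rational(1, 847280)), Mul(2768896, Rational(-1, 1419051))) = Add(Rational(8529, 847280), Rational(-2768896, 1419051)) = Rational(-2333927116901, 1202333531280)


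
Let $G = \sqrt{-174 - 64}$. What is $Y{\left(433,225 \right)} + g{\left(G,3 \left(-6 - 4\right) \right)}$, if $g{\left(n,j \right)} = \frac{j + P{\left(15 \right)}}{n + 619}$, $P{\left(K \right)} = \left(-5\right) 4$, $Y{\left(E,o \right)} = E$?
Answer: $\frac{165980817}{383399} + \frac{50 i \sqrt{238}}{383399} \approx 432.92 + 0.0020119 i$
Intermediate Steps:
$P{\left(K \right)} = -20$
$G = i \sqrt{238}$ ($G = \sqrt{-238} = i \sqrt{238} \approx 15.427 i$)
$g{\left(n,j \right)} = \frac{-20 + j}{619 + n}$ ($g{\left(n,j \right)} = \frac{j - 20}{n + 619} = \frac{-20 + j}{619 + n}$)
$Y{\left(433,225 \right)} + g{\left(G,3 \left(-6 - 4\right) \right)} = 433 + \frac{-20 + 3 \left(-6 - 4\right)}{619 + i \sqrt{238}} = 433 + \frac{-20 + 3 \left(-10\right)}{619 + i \sqrt{238}} = 433 + \frac{-20 - 30}{619 + i \sqrt{238}} = 433 + \frac{1}{619 + i \sqrt{238}} \left(-50\right) = 433 - \frac{50}{619 + i \sqrt{238}}$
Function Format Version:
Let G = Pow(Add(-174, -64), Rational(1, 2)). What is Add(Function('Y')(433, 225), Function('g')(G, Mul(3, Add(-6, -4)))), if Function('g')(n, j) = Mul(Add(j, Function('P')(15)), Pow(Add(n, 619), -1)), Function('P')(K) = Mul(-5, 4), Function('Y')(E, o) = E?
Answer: Add(Rational(165980817, 383399), Mul(Rational(50, 383399), I, Pow(238, Rational(1, 2)))) ≈ Add(432.92, Mul(0.0020119, I))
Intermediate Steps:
Function('P')(K) = -20
G = Mul(I, Pow(238, Rational(1, 2))) (G = Pow(-238, Rational(1, 2)) = Mul(I, Pow(238, Rational(1, 2))) ≈ Mul(15.427, I))
Function('g')(n, j) = Mul(Pow(Add(619, n), -1), Add(-20, j)) (Function('g')(n, j) = Mul(Add(j, -20), Pow(Add(n, 619), -1)) = Mul(Add(-20, j), Pow(Add(619, n), -1)) = Mul(Pow(Add(619, n), -1), Add(-20, j)))
Add(Function('Y')(433, 225), Function('g')(G, Mul(3, Add(-6, -4)))) = Add(433, Mul(Pow(Add(619, Mul(I, Pow(238, Rational(1, 2)))), -1), Add(-20, Mul(3, Add(-6, -4))))) = Add(433, Mul(Pow(Add(619, Mul(I, Pow(238, Rational(1, 2)))), -1), Add(-20, Mul(3, -10)))) = Add(433, Mul(Pow(Add(619, Mul(I, Pow(238, Rational(1, 2)))), -1), Add(-20, -30))) = Add(433, Mul(Pow(Add(619, Mul(I, Pow(238, Rational(1, 2)))), -1), -50)) = Add(433, Mul(-50, Pow(Add(619, Mul(I, Pow(238, Rational(1, 2)))), -1)))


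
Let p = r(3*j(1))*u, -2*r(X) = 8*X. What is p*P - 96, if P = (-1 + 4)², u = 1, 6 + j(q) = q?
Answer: 444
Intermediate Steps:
j(q) = -6 + q
r(X) = -4*X
P = 9 (P = 3² = 9)
p = 60 (p = -12*(-6 + 1)*1 = -12*(-5)*1 = -4*(-15)*1 = 60*1 = 60)
p*P - 96 = 60*9 - 96 = 540 - 96 = 444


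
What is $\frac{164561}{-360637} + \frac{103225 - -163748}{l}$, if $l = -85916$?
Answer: $- \frac{110418764677}{30984488492} \approx -3.5637$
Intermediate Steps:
$\frac{164561}{-360637} + \frac{103225 - -163748}{l} = \frac{164561}{-360637} + \frac{103225 - -163748}{-85916} = 164561 \left(- \frac{1}{360637}\right) + \left(103225 + 163748\right) \left(- \frac{1}{85916}\right) = - \frac{164561}{360637} + 266973 \left(- \frac{1}{85916}\right) = - \frac{164561}{360637} - \frac{266973}{85916} = - \frac{110418764677}{30984488492}$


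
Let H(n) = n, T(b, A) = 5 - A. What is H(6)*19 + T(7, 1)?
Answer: 118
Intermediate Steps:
H(6)*19 + T(7, 1) = 6*19 + (5 - 1*1) = 114 + (5 - 1) = 114 + 4 = 118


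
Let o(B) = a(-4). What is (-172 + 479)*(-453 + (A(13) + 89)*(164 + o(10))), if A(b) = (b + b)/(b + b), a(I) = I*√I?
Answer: 4392249 - 221040*I ≈ 4.3922e+6 - 2.2104e+5*I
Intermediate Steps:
a(I) = I^(3/2)
o(B) = -8*I (o(B) = (-4)^(3/2) = -8*I)
A(b) = 1 (A(b) = (2*b)/((2*b)) = (2*b)*(1/(2*b)) = 1)
(-172 + 479)*(-453 + (A(13) + 89)*(164 + o(10))) = (-172 + 479)*(-453 + (1 + 89)*(164 - 8*I)) = 307*(-453 + 90*(164 - 8*I)) = 307*(-453 + (14760 - 720*I)) = 307*(14307 - 720*I) = 4392249 - 221040*I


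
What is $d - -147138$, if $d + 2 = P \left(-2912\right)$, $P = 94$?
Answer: $-126592$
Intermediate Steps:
$d = -273730$ ($d = -2 + 94 \left(-2912\right) = -2 - 273728 = -273730$)
$d - -147138 = -273730 - -147138 = -273730 + 147138 = -126592$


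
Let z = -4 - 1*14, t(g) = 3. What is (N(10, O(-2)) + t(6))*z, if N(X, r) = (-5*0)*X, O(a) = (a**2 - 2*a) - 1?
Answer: -54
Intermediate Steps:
z = -18 (z = -4 - 14 = -18)
O(a) = -1 + a**2 - 2*a
N(X, r) = 0 (N(X, r) = 0*X = 0)
(N(10, O(-2)) + t(6))*z = (0 + 3)*(-18) = 3*(-18) = -54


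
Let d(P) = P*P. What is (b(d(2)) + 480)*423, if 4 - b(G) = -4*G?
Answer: 211500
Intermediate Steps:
d(P) = P²
b(G) = 4 + 4*G (b(G) = 4 - (-4)*G = 4 + 4*G)
(b(d(2)) + 480)*423 = ((4 + 4*2²) + 480)*423 = ((4 + 4*4) + 480)*423 = ((4 + 16) + 480)*423 = (20 + 480)*423 = 500*423 = 211500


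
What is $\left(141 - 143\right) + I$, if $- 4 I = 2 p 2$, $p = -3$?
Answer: $1$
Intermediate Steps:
$I = 3$ ($I = - \frac{2 \left(-3\right) 2}{4} = - \frac{\left(-6\right) 2}{4} = \left(- \frac{1}{4}\right) \left(-12\right) = 3$)
$\left(141 - 143\right) + I = \left(141 - 143\right) + 3 = -2 + 3 = 1$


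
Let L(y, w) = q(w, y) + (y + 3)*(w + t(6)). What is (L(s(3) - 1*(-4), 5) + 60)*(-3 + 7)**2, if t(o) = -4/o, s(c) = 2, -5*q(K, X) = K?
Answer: 1568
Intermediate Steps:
q(K, X) = -K/5
L(y, w) = -w/5 + (3 + y)*(-2/3 + w) (L(y, w) = -w/5 + (y + 3)*(w - 4/6) = -w/5 + (3 + y)*(w - 4*1/6) = -w/5 + (3 + y)*(w - 2/3) = -w/5 + (3 + y)*(-2/3 + w))
(L(s(3) - 1*(-4), 5) + 60)*(-3 + 7)**2 = ((-2 - 2*(2 - 1*(-4))/3 + (14/5)*5 + 5*(2 - 1*(-4))) + 60)*(-3 + 7)**2 = ((-2 - 2*(2 + 4)/3 + 14 + 5*(2 + 4)) + 60)*4**2 = ((-2 - 2/3*6 + 14 + 5*6) + 60)*16 = ((-2 - 4 + 14 + 30) + 60)*16 = (38 + 60)*16 = 98*16 = 1568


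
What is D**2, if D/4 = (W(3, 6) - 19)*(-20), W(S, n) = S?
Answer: 1638400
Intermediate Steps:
D = 1280 (D = 4*((3 - 19)*(-20)) = 4*(-16*(-20)) = 4*320 = 1280)
D**2 = 1280**2 = 1638400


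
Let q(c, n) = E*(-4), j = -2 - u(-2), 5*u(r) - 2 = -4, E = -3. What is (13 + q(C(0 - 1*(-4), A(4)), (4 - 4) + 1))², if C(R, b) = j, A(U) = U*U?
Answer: 625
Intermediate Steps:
u(r) = -⅖ (u(r) = ⅖ + (⅕)*(-4) = ⅖ - ⅘ = -⅖)
A(U) = U²
j = -8/5 (j = -2 - 1*(-⅖) = -2 + ⅖ = -8/5 ≈ -1.6000)
C(R, b) = -8/5
q(c, n) = 12 (q(c, n) = -3*(-4) = 12)
(13 + q(C(0 - 1*(-4), A(4)), (4 - 4) + 1))² = (13 + 12)² = 25² = 625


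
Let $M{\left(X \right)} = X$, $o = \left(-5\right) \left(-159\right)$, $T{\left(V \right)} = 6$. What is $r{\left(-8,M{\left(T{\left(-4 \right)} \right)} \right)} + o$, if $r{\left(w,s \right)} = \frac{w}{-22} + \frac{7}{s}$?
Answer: $\frac{52571}{66} \approx 796.53$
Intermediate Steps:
$o = 795$
$r{\left(w,s \right)} = \frac{7}{s} - \frac{w}{22}$ ($r{\left(w,s \right)} = w \left(- \frac{1}{22}\right) + \frac{7}{s} = - \frac{w}{22} + \frac{7}{s} = \frac{7}{s} - \frac{w}{22}$)
$r{\left(-8,M{\left(T{\left(-4 \right)} \right)} \right)} + o = \left(\frac{7}{6} - - \frac{4}{11}\right) + 795 = \left(7 \cdot \frac{1}{6} + \frac{4}{11}\right) + 795 = \left(\frac{7}{6} + \frac{4}{11}\right) + 795 = \frac{101}{66} + 795 = \frac{52571}{66}$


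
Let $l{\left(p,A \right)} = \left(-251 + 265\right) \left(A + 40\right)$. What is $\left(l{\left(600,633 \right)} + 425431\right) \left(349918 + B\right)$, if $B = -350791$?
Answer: $-379626669$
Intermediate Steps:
$l{\left(p,A \right)} = 560 + 14 A$ ($l{\left(p,A \right)} = 14 \left(40 + A\right) = 560 + 14 A$)
$\left(l{\left(600,633 \right)} + 425431\right) \left(349918 + B\right) = \left(\left(560 + 14 \cdot 633\right) + 425431\right) \left(349918 - 350791\right) = \left(\left(560 + 8862\right) + 425431\right) \left(-873\right) = \left(9422 + 425431\right) \left(-873\right) = 434853 \left(-873\right) = -379626669$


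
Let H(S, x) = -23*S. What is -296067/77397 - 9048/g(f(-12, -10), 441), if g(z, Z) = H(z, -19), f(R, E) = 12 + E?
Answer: 114444829/593377 ≈ 192.87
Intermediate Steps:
g(z, Z) = -23*z
-296067/77397 - 9048/g(f(-12, -10), 441) = -296067/77397 - 9048*(-1/(23*(12 - 10))) = -296067*1/77397 - 9048/((-23*2)) = -98689/25799 - 9048/(-46) = -98689/25799 - 9048*(-1/46) = -98689/25799 + 4524/23 = 114444829/593377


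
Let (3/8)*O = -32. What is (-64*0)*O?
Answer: 0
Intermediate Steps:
O = -256/3 (O = (8/3)*(-32) = -256/3 ≈ -85.333)
(-64*0)*O = -64*0*(-256/3) = -32*0*(-256/3) = 0*(-256/3) = 0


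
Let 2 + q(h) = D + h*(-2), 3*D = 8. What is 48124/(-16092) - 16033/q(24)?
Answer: 191793875/571266 ≈ 335.73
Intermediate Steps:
D = 8/3 (D = (⅓)*8 = 8/3 ≈ 2.6667)
q(h) = ⅔ - 2*h (q(h) = -2 + (8/3 + h*(-2)) = -2 + (8/3 - 2*h) = ⅔ - 2*h)
48124/(-16092) - 16033/q(24) = 48124/(-16092) - 16033/(⅔ - 2*24) = 48124*(-1/16092) - 16033/(⅔ - 48) = -12031/4023 - 16033/(-142/3) = -12031/4023 - 16033*(-3/142) = -12031/4023 + 48099/142 = 191793875/571266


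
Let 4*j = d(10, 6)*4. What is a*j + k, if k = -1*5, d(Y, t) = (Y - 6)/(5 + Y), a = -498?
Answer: -689/5 ≈ -137.80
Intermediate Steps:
d(Y, t) = (-6 + Y)/(5 + Y)
j = 4/15 (j = (((-6 + 10)/(5 + 10))*4)/4 = ((4/15)*4)/4 = (1/4)*(16/15) = 4/15 ≈ 0.26667)
k = -5
a*j + k = -498*4/15 - 5 = -664/5 - 5 = -689/5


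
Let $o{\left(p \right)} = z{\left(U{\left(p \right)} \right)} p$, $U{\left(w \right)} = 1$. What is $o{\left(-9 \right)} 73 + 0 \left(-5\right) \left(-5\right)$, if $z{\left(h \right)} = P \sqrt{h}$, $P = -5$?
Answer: $3285$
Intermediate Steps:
$z{\left(h \right)} = - 5 \sqrt{h}$
$o{\left(p \right)} = - 5 p$ ($o{\left(p \right)} = - 5 \sqrt{1} p = \left(-5\right) 1 p = - 5 p$)
$o{\left(-9 \right)} 73 + 0 \left(-5\right) \left(-5\right) = \left(-5\right) \left(-9\right) 73 + 0 \left(-5\right) \left(-5\right) = 45 \cdot 73 + 0 \left(-5\right) = 3285 + 0 = 3285$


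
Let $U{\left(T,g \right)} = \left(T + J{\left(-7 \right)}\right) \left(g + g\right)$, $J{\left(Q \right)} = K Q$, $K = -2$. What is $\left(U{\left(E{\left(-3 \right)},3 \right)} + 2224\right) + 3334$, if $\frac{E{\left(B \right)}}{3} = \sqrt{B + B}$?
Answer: $5642 + 18 i \sqrt{6} \approx 5642.0 + 44.091 i$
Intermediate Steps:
$J{\left(Q \right)} = - 2 Q$
$E{\left(B \right)} = 3 \sqrt{2} \sqrt{B}$ ($E{\left(B \right)} = 3 \sqrt{B + B} = 3 \sqrt{2 B} = 3 \sqrt{2} \sqrt{B}$)
$U{\left(T,g \right)} = 2 g \left(14 + T\right)$ ($U{\left(T,g \right)} = \left(T - -14\right) \left(g + g\right) = \left(T + 14\right) 2 g = \left(14 + T\right) 2 g = 2 g \left(14 + T\right)$)
$\left(U{\left(E{\left(-3 \right)},3 \right)} + 2224\right) + 3334 = \left(2 \cdot 3 \left(14 + 3 \sqrt{2} \sqrt{-3}\right) + 2224\right) + 3334 = \left(2 \cdot 3 \left(14 + 3 \sqrt{2} i \sqrt{3}\right) + 2224\right) + 3334 = \left(2 \cdot 3 \left(14 + 3 i \sqrt{6}\right) + 2224\right) + 3334 = \left(\left(84 + 18 i \sqrt{6}\right) + 2224\right) + 3334 = \left(2308 + 18 i \sqrt{6}\right) + 3334 = 5642 + 18 i \sqrt{6}$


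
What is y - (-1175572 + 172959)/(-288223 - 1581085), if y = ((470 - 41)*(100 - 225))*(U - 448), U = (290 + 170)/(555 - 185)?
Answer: 1656994296898319/69164396 ≈ 2.3957e+7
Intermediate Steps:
U = 46/37 (U = 460/370 = 460*(1/370) = 46/37 ≈ 1.2432)
y = 886421250/37 (y = ((470 - 41)*(100 - 225))*(46/37 - 448) = (429*(-125))*(-16530/37) = -53625*(-16530/37) = 886421250/37 ≈ 2.3957e+7)
y - (-1175572 + 172959)/(-288223 - 1581085) = 886421250/37 - (-1175572 + 172959)/(-288223 - 1581085) = 886421250/37 - (-1002613)/(-1869308) = 886421250/37 - (-1002613)*(-1)/1869308 = 886421250/37 - 1*1002613/1869308 = 886421250/37 - 1002613/1869308 = 1656994296898319/69164396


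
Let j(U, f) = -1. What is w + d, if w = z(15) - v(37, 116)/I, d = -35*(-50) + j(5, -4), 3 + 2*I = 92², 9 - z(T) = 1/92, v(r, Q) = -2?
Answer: 1368440203/778412 ≈ 1758.0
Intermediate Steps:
z(T) = 827/92 (z(T) = 9 - 1/92 = 827/92)
I = 8461/2 (I = -3/2 + (½)*92² = -3/2 + (½)*8464 = -3/2 + 4232 = 8461/2 ≈ 4230.5)
d = 1749 (d = -35*(-50) - 1 = 1750 - 1 = 1749)
w = 6997615/778412 (w = 827/92 - (-2)/8461/2 = 827/92 - (-2)*2/8461 = 827/92 - 1*(-4/8461) = 827/92 + 4/8461 = 6997615/778412 ≈ 8.9896)
w + d = 6997615/778412 + 1749 = 1368440203/778412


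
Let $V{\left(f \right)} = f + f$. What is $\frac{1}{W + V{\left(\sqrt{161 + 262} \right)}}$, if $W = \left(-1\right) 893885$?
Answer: $- \frac{893885}{799030391533} - \frac{6 \sqrt{47}}{799030391533} \approx -1.1188 \cdot 10^{-6}$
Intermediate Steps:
$W = -893885$
$V{\left(f \right)} = 2 f$
$\frac{1}{W + V{\left(\sqrt{161 + 262} \right)}} = \frac{1}{-893885 + 2 \sqrt{161 + 262}} = \frac{1}{-893885 + 2 \sqrt{423}} = \frac{1}{-893885 + 2 \cdot 3 \sqrt{47}} = \frac{1}{-893885 + 6 \sqrt{47}}$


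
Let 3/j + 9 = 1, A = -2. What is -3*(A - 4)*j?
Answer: -27/4 ≈ -6.7500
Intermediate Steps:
j = -3/8 (j = 3/(-9 + 1) = 3/(-8) = 3*(-⅛) = -3/8 ≈ -0.37500)
-3*(A - 4)*j = -3*(-2 - 4)*(-3)/8 = -(-18)*(-3)/8 = -3*9/4 = -27/4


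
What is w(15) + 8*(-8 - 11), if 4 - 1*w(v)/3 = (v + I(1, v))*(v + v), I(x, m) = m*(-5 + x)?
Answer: 3910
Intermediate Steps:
w(v) = 12 + 18*v**2 (w(v) = 12 - 3*(v + v*(-5 + 1))*(v + v) = 12 - 3*(v + v*(-4))*2*v = 12 - 3*(v - 4*v)*2*v = 12 - 3*(-3*v)*2*v = 12 - (-18)*v**2 = 12 + 18*v**2)
w(15) + 8*(-8 - 11) = (12 + 18*15**2) + 8*(-8 - 11) = (12 + 18*225) + 8*(-19) = (12 + 4050) - 152 = 4062 - 152 = 3910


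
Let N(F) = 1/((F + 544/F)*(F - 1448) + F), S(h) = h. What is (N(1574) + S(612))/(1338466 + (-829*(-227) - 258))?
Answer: 96300647563/240183726361218 ≈ 0.00040095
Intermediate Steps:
N(F) = 1/(F + (-1448 + F)*(F + 544/F)) (N(F) = 1/((F + 544/F)*(-1448 + F) + F) = 1/((-1448 + F)*(F + 544/F) + F) = 1/(F + (-1448 + F)*(F + 544/F)))
(N(1574) + S(612))/(1338466 + (-829*(-227) - 258)) = (1574/(-787712 + 1574³ - 1447*1574² + 544*1574) + 612)/(1338466 + (-829*(-227) - 258)) = (1574/(-787712 + 3899547224 - 1447*2477476 + 856256) + 612)/(1338466 + (188183 - 258)) = (1574/(-787712 + 3899547224 - 3584907772 + 856256) + 612)/(1338466 + 187925) = (1574/314707996 + 612)/1526391 = (1574*(1/314707996) + 612)*(1/1526391) = (787/157353998 + 612)*(1/1526391) = (96300647563/157353998)*(1/1526391) = 96300647563/240183726361218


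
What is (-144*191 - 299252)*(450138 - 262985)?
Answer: -61153365668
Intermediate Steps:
(-144*191 - 299252)*(450138 - 262985) = (-27504 - 299252)*187153 = -326756*187153 = -61153365668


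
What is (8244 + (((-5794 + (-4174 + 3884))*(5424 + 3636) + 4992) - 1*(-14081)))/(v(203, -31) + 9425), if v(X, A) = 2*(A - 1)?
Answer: -55093723/9361 ≈ -5885.5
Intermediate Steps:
v(X, A) = -2 + 2*A (v(X, A) = 2*(-1 + A) = -2 + 2*A)
(8244 + (((-5794 + (-4174 + 3884))*(5424 + 3636) + 4992) - 1*(-14081)))/(v(203, -31) + 9425) = (8244 + (((-5794 + (-4174 + 3884))*(5424 + 3636) + 4992) - 1*(-14081)))/((-2 + 2*(-31)) + 9425) = (8244 + (((-5794 - 290)*9060 + 4992) + 14081))/((-2 - 62) + 9425) = (8244 + ((-6084*9060 + 4992) + 14081))/(-64 + 9425) = (8244 + ((-55121040 + 4992) + 14081))/9361 = (8244 + (-55116048 + 14081))*(1/9361) = (8244 - 55101967)*(1/9361) = -55093723*1/9361 = -55093723/9361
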